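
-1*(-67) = 67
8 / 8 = 1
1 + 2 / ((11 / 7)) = 25 / 11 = 2.27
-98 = -98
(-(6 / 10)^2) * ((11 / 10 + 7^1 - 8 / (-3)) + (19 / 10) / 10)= -9861 / 2500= -3.94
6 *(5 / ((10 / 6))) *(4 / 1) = 72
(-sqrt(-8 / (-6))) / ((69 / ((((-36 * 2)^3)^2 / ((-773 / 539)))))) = 16686729658368 * sqrt(3) / 17779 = 1625640563.61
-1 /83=-0.01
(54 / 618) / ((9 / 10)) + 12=1246 / 103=12.10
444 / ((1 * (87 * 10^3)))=37 / 7250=0.01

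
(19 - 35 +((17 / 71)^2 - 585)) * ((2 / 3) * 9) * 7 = -127232784 / 5041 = -25239.59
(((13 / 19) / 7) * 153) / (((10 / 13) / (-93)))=-2404701 / 1330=-1808.05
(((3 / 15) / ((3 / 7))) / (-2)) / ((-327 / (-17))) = -119 / 9810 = -0.01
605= 605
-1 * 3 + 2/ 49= -145/ 49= -2.96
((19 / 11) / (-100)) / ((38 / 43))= -43 / 2200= -0.02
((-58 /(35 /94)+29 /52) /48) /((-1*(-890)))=-94163 /25916800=-0.00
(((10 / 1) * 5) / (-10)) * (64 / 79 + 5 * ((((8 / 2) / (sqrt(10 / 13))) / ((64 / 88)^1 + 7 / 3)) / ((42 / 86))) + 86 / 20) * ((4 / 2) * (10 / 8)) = -11825 * sqrt(130) / 707-20185 / 316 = -254.58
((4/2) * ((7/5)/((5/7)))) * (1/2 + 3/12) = 147/50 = 2.94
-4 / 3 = -1.33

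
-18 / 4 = -4.50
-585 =-585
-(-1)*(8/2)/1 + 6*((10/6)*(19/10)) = 23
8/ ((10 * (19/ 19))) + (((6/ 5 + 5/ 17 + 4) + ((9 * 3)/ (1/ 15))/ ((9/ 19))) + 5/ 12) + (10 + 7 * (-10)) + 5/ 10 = 163651/ 204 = 802.21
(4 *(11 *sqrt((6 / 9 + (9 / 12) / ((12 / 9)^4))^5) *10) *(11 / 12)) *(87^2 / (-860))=-784753254769 *sqrt(8331) / 25971130368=-2757.98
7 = 7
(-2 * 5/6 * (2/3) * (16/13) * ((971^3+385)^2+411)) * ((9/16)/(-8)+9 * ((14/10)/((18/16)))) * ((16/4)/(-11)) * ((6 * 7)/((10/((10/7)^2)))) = 39760638737098441728.41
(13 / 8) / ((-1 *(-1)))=13 / 8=1.62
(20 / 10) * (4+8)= 24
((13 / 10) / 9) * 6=13 / 15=0.87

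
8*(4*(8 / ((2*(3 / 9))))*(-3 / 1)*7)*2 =-16128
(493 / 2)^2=243049 / 4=60762.25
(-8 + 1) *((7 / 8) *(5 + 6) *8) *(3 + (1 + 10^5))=-53902156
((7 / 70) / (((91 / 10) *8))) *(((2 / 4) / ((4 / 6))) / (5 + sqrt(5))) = 0.00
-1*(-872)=872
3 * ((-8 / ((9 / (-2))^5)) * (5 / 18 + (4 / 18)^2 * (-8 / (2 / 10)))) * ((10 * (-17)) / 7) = 0.54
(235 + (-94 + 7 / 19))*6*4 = 64464 / 19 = 3392.84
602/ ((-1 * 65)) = -602/ 65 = -9.26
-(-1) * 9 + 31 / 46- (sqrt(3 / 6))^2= 211 / 23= 9.17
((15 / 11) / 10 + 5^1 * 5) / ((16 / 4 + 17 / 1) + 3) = 553 / 528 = 1.05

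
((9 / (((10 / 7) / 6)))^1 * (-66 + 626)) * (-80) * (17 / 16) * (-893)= 1606757040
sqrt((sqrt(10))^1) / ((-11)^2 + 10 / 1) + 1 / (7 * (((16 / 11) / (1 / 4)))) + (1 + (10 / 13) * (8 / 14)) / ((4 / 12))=10^(1 / 4) / 131 + 25295 / 5824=4.36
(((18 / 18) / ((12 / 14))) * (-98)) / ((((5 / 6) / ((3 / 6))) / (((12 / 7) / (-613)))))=588 / 3065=0.19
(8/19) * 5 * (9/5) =72/19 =3.79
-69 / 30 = -23 / 10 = -2.30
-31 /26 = -1.19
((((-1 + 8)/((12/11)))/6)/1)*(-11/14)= -121/144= -0.84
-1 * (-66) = 66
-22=-22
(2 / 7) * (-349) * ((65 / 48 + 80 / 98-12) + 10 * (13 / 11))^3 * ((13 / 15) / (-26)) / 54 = 47534276415310999 / 98191312816988160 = 0.48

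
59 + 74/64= 1925/32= 60.16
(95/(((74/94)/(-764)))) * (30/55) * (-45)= 921040200/407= 2262998.03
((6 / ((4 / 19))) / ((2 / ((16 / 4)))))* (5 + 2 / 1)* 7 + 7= 2800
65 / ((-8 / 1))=-65 / 8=-8.12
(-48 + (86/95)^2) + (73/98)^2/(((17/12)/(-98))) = -643260082/7517825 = -85.56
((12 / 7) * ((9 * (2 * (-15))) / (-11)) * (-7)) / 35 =-648 / 77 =-8.42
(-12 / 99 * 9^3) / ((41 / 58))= -56376 / 451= -125.00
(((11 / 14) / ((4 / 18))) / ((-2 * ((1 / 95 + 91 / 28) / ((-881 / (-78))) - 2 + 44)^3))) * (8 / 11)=-4690169391419000 / 275877470755759682523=-0.00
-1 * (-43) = 43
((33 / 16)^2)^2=1185921 / 65536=18.10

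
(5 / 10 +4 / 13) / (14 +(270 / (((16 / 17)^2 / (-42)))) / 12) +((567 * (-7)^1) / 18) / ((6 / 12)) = -220738083 / 500539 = -441.00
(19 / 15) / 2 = 0.63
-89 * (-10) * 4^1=3560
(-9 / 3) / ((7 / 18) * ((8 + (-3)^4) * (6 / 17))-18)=153 / 295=0.52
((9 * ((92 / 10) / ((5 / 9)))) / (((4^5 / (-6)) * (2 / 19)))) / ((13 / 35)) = -743337 / 33280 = -22.34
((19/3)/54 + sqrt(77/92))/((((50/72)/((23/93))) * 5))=874/104625 + 6 * sqrt(1771)/3875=0.07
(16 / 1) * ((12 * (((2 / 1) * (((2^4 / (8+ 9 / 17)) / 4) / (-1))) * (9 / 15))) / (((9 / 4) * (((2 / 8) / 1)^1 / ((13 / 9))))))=-1810432 / 6525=-277.46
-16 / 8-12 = -14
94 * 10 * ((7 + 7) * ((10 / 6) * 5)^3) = 205625000 / 27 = 7615740.74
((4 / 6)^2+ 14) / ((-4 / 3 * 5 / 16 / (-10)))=1040 / 3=346.67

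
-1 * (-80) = 80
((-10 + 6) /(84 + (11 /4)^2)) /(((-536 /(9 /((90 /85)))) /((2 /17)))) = 8 /98155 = 0.00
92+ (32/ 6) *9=140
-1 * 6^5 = -7776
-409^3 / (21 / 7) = -68417929 / 3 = -22805976.33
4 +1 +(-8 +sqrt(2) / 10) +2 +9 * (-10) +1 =-90 +sqrt(2) / 10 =-89.86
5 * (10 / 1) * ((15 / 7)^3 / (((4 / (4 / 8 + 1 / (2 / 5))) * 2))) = 253125 / 1372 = 184.49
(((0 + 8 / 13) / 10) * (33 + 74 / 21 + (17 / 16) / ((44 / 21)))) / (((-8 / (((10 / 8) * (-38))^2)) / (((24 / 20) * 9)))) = -1778713785 / 256256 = -6941.16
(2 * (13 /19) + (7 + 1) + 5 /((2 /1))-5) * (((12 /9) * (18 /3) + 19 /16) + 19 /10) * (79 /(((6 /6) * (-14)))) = -18289053 /42560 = -429.72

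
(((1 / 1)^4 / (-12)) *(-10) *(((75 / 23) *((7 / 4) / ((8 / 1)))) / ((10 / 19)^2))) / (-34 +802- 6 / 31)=391685 / 140146176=0.00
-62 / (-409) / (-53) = -62 / 21677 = -0.00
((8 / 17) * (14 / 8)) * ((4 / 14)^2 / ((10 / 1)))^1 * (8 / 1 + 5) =52 / 595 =0.09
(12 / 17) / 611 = 12 / 10387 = 0.00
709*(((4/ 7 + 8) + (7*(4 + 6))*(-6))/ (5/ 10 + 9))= -30705.56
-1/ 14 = -0.07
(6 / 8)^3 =27 / 64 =0.42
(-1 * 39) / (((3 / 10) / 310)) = -40300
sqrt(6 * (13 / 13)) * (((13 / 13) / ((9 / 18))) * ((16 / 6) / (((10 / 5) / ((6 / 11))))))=16 * sqrt(6) / 11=3.56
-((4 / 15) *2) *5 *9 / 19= -24 / 19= -1.26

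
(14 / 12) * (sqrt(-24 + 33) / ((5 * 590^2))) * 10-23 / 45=-1601197 / 3132900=-0.51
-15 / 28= -0.54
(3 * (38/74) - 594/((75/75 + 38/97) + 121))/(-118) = 727581/25916576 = 0.03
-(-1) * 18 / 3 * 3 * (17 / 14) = 153 / 7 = 21.86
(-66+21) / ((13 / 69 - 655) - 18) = 3105 / 46424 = 0.07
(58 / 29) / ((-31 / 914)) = -1828 / 31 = -58.97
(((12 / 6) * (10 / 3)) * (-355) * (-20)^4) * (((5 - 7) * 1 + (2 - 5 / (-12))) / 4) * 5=-1775000000 / 9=-197222222.22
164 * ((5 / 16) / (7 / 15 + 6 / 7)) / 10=4305 / 1112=3.87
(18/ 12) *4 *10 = 60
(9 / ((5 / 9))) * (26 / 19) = 22.17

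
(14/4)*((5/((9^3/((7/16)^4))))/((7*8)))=12005/764411904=0.00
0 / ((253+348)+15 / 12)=0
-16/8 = -2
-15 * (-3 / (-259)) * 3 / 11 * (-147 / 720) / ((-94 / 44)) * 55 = -3465 / 13912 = -0.25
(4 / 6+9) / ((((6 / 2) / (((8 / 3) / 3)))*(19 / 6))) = 464 / 513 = 0.90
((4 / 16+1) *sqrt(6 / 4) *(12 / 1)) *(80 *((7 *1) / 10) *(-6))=-2520 *sqrt(6)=-6172.71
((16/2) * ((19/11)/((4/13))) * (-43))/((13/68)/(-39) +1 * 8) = -4333368/17941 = -241.53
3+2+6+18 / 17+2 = 239 / 17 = 14.06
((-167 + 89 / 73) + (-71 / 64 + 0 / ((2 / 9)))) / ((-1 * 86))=1.94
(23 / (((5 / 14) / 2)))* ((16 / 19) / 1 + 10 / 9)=215096 / 855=251.57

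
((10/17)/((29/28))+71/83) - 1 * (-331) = 13602432/40919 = 332.42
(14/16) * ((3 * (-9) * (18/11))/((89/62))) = -52731/1958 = -26.93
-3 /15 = -1 /5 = -0.20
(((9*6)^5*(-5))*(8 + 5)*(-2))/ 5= 11938290624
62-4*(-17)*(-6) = -346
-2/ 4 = -1/ 2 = -0.50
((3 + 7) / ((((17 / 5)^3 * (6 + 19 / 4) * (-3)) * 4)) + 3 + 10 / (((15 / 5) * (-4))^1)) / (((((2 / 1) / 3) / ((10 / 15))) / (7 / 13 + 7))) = 134449483 / 8239101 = 16.32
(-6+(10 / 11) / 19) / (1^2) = -1244 / 209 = -5.95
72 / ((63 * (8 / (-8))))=-8 / 7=-1.14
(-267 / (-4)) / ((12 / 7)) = 38.94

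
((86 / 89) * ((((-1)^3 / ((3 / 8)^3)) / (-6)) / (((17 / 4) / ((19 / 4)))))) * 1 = 418304 / 122553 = 3.41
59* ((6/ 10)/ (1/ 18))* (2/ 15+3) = 49914/ 25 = 1996.56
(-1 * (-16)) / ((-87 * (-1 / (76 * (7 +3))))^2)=9241600 / 7569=1220.98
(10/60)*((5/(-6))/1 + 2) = 7/36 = 0.19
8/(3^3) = 8/27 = 0.30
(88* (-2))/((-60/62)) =2728/15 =181.87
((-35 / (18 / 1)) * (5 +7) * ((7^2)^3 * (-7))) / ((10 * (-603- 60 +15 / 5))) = -5764801 / 1980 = -2911.52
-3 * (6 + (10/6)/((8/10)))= -97/4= -24.25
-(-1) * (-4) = -4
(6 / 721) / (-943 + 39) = -3 / 325892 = -0.00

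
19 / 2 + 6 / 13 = 259 / 26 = 9.96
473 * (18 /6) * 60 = 85140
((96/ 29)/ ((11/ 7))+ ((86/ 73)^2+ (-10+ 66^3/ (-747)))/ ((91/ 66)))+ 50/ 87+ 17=-10234529732641/ 38519189709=-265.70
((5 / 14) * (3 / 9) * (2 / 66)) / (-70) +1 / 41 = 19363 / 795564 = 0.02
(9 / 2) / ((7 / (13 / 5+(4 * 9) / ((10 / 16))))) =387 / 10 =38.70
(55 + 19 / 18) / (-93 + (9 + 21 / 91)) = -13117 / 19602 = -0.67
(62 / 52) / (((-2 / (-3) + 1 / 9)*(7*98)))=279 / 124852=0.00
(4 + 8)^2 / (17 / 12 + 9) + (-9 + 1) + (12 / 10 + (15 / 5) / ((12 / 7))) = 4387 / 500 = 8.77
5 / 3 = 1.67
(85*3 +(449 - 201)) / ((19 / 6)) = 3018 / 19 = 158.84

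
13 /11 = 1.18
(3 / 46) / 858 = 1 / 13156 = 0.00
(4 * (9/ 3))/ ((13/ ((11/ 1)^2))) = 1452/ 13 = 111.69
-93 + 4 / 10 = -463 / 5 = -92.60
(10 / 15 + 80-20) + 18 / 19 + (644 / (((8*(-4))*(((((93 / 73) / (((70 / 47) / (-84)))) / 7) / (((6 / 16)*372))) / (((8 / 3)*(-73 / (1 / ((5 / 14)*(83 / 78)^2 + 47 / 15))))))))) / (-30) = 6340.23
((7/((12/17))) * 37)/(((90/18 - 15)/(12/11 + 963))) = -3112921/88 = -35374.10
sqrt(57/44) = 1.14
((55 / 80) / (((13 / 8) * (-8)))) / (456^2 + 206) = -1 / 3935776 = -0.00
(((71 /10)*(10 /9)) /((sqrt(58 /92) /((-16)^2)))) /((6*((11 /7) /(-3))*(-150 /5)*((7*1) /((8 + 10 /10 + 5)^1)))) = 63616*sqrt(1334) /43065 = 53.95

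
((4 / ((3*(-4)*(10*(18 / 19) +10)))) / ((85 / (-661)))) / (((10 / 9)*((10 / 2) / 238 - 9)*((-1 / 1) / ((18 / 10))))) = 2373651 / 98836250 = 0.02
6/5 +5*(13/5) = 71/5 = 14.20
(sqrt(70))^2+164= 234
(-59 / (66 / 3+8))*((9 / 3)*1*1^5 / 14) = -59 / 140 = -0.42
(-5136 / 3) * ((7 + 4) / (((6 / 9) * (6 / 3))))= -14124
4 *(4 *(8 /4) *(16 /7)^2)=167.18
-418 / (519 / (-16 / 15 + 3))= -12122 / 7785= -1.56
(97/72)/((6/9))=97/48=2.02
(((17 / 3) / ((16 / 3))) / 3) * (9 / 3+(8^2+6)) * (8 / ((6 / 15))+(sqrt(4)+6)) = 8687 / 12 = 723.92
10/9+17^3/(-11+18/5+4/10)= -44147/63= -700.75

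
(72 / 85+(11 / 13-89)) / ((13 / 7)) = -675318 / 14365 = -47.01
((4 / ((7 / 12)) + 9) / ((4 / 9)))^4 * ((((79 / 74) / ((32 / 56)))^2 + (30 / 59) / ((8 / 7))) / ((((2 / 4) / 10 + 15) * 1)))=10571534159738985 / 24950116352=423706.81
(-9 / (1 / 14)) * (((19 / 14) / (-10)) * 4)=342 / 5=68.40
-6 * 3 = -18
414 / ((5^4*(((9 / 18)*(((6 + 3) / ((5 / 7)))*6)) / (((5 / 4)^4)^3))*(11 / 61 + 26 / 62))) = 0.43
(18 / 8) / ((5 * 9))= 1 / 20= 0.05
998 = 998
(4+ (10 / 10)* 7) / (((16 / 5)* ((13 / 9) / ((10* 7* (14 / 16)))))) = 121275 / 832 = 145.76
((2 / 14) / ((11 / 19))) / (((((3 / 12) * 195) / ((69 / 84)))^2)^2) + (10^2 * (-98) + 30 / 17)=-44526454643511792607 / 4544334087418125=-9798.24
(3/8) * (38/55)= 57/220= 0.26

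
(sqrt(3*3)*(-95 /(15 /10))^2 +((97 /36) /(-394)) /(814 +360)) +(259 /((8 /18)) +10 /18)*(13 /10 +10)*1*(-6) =-2290883062001 /83260080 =-27514.78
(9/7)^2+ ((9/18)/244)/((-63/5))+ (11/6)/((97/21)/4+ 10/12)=92546771/35939736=2.58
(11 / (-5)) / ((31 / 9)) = -99 / 155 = -0.64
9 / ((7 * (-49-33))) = -9 / 574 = -0.02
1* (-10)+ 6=-4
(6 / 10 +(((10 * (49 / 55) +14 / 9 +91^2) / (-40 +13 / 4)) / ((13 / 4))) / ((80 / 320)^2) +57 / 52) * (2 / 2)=-599479961 / 540540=-1109.04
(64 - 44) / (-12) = -5 / 3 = -1.67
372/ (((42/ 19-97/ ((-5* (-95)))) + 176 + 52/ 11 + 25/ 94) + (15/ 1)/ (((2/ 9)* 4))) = 730831200/ 392673533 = 1.86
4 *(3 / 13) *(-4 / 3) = -1.23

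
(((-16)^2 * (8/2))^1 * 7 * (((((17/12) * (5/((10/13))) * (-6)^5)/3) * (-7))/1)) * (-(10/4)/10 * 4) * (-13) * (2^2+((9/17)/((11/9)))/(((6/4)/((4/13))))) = 700244213760/11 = 63658564887.27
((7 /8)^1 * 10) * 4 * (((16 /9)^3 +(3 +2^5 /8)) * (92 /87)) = 29620780 /63423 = 467.04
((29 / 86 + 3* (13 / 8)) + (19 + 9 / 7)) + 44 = 69.50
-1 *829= -829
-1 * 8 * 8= -64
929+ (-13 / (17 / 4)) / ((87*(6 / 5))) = 4121843 / 4437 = 928.97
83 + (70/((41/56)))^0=84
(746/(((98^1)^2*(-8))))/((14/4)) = -373/134456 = -0.00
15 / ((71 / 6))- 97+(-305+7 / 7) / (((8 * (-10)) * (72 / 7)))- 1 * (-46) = -1261717 / 25560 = -49.36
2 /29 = 0.07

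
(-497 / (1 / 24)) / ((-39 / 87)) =345912 / 13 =26608.62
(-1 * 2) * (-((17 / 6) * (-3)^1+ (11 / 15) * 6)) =-41 / 5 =-8.20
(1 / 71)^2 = 1 / 5041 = 0.00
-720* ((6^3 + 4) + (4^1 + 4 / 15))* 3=-484416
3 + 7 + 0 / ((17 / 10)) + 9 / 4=49 / 4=12.25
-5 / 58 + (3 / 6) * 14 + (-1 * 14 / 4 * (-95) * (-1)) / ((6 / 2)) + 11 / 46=-414929 / 4002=-103.68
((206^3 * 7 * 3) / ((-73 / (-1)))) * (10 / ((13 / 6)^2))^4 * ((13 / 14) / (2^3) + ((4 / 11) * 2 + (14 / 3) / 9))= 46190957091690240000 / 655031768963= 70517124.94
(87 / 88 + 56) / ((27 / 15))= 25075 / 792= 31.66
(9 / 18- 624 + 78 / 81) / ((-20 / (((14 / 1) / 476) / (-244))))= -33617 / 8959680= -0.00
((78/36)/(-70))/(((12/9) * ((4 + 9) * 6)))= -0.00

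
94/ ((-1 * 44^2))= -0.05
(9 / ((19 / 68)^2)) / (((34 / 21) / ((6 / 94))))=77112 / 16967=4.54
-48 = -48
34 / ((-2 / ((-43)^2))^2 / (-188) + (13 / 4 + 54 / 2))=21852975992 / 19442721283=1.12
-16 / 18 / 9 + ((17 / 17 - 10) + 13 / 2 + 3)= 65 / 162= 0.40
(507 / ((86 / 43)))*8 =2028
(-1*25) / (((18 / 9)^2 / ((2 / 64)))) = -25 / 128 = -0.20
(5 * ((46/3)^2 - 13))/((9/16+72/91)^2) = 606.02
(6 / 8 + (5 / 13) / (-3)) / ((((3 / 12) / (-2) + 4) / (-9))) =-1.44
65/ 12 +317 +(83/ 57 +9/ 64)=324.01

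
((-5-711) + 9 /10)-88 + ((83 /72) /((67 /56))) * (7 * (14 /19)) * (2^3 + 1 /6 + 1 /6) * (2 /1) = -247564501 /343710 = -720.27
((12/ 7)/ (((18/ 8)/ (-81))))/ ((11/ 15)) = -6480/ 77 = -84.16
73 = 73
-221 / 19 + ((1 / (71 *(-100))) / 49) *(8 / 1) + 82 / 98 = -17838788 / 1652525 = -10.79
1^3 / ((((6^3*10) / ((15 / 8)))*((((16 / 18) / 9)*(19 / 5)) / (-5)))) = -225 / 19456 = -0.01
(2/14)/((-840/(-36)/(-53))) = -0.32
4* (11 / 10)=22 / 5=4.40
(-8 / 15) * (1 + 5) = -16 / 5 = -3.20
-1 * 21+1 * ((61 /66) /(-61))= -1387 /66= -21.02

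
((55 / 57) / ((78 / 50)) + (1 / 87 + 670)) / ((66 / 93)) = 944.98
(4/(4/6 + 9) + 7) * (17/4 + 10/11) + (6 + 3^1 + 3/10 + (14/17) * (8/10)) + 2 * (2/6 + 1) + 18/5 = 3544945/65076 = 54.47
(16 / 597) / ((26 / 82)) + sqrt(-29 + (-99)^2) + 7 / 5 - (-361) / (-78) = 95.71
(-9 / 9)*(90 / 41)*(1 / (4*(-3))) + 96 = 7887 / 82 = 96.18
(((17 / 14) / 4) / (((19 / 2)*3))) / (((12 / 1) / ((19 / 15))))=17 / 15120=0.00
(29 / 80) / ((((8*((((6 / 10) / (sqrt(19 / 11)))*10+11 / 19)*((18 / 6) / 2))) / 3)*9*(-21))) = 551 / 40703040 - 551*sqrt(209) / 74622240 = -0.00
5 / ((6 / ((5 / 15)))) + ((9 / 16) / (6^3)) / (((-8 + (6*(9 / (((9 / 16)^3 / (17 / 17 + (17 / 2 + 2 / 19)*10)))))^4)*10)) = 107857853662263768165902291809283 / 388288273184149565396500264949760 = 0.28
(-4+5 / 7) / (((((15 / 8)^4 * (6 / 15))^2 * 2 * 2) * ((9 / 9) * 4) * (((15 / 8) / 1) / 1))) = -48234496 / 10764140625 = -0.00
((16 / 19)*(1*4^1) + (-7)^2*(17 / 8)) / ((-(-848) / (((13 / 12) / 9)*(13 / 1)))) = 2761291 / 13920768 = 0.20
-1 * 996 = -996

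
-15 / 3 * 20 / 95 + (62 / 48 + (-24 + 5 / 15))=-3561 / 152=-23.43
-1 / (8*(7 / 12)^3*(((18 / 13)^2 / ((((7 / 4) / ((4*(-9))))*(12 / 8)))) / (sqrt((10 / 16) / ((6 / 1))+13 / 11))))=0.03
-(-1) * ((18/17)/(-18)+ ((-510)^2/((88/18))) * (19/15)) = 12601834/187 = 67389.49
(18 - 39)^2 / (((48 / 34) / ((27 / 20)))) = 67473 / 160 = 421.71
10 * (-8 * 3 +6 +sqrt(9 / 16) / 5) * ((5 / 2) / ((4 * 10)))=-357 / 32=-11.16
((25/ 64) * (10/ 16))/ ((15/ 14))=0.23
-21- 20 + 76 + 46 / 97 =3441 / 97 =35.47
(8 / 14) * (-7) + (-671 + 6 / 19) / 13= -13731 / 247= -55.59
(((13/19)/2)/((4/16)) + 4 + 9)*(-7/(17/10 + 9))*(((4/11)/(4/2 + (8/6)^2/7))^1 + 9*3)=-405380430/1587773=-255.31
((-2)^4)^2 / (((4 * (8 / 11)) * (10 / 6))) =264 / 5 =52.80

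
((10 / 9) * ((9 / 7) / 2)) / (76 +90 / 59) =295 / 32018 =0.01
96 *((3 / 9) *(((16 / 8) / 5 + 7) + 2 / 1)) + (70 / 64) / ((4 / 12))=304.08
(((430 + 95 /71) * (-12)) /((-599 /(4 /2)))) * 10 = 7350000 /42529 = 172.82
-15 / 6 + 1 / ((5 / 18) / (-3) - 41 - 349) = -105433 / 42130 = -2.50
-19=-19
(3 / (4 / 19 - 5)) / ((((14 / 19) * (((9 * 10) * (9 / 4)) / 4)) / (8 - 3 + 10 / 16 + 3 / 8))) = -2888 / 28665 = -0.10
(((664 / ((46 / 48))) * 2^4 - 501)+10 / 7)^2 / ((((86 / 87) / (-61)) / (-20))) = 154167435540269070 / 1114603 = 138316006273.33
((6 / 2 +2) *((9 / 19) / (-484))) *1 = -45 / 9196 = -0.00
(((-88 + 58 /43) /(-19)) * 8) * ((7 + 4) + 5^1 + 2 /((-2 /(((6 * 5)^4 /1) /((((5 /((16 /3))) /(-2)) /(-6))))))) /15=-103016289024 /4085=-25218185.81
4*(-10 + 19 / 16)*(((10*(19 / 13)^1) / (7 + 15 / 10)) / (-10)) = 2679 / 442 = 6.06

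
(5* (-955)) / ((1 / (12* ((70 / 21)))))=-191000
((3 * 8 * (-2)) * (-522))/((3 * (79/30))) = 250560/79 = 3171.65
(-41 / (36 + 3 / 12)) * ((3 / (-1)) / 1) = 492 / 145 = 3.39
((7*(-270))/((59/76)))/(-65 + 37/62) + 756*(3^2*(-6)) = -3202899336/78529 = -40786.20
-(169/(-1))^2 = -28561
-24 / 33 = -8 / 11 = -0.73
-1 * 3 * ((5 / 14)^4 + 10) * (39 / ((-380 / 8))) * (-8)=-9003969 / 45619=-197.37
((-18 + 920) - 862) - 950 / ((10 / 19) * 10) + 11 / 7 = -1945 / 14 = -138.93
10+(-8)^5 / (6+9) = -32618 / 15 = -2174.53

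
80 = 80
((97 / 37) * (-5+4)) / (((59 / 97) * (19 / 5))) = -47045 / 41477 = -1.13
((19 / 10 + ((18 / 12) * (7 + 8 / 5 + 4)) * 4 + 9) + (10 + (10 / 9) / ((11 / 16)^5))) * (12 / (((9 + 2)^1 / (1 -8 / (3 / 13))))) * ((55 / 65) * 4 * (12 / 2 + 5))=-242979422456 / 1712997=-141844.63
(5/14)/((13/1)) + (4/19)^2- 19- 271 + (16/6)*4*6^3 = 132328545/65702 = 2014.07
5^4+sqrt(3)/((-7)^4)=sqrt(3)/2401+625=625.00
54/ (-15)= -18/ 5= -3.60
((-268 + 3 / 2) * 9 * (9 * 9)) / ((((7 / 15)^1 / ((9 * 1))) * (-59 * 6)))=10584.18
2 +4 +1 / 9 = 55 / 9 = 6.11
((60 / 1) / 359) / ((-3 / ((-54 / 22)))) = 540 / 3949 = 0.14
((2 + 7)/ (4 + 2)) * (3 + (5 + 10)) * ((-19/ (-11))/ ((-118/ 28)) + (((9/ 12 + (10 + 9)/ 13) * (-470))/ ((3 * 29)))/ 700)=-157940505/ 13701688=-11.53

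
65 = 65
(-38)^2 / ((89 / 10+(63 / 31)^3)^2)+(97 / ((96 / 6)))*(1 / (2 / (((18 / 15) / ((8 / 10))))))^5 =7549351570025971 / 1204598616899584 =6.27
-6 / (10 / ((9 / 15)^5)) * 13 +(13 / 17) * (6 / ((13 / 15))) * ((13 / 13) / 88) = -6385671 / 11687500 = -0.55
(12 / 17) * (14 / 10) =84 / 85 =0.99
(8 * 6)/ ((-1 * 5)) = -48/ 5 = -9.60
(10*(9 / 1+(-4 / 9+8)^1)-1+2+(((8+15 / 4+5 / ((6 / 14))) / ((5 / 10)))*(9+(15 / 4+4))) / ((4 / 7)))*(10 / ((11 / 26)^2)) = 374618075 / 4356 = 86000.48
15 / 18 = 5 / 6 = 0.83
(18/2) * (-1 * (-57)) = 513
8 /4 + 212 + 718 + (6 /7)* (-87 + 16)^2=36770 /7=5252.86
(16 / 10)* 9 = 72 / 5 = 14.40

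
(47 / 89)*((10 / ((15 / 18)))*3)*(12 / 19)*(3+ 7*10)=1482192 / 1691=876.52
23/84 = 0.27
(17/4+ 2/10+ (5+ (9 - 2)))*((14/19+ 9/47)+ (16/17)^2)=3277323/109820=29.84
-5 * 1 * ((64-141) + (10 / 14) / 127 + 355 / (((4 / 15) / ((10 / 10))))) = -22300665 / 3556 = -6271.28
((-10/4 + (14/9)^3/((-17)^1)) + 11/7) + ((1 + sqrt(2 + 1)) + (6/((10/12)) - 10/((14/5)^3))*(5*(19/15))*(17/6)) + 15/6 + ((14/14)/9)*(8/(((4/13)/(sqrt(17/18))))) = sqrt(3) + 13*sqrt(34)/27 + 20977797217/170031960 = 127.92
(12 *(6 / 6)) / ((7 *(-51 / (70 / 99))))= -40 / 1683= -0.02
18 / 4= 9 / 2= 4.50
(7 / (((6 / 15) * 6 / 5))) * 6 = 175 / 2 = 87.50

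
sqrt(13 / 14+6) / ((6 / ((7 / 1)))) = sqrt(1358) / 12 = 3.07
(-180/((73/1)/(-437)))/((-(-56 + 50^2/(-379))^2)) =-313855585/1141290468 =-0.28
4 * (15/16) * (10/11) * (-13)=-975/22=-44.32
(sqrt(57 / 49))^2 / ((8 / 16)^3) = 456 / 49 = 9.31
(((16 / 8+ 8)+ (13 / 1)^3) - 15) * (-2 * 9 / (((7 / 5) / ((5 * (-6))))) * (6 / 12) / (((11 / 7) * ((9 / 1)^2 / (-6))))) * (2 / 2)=-219200 / 11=-19927.27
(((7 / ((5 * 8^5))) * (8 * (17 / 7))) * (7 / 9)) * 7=833 / 184320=0.00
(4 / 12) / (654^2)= 1 / 1283148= 0.00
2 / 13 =0.15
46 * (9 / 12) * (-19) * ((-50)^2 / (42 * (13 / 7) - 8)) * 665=-15568125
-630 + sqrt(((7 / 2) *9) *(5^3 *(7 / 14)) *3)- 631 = -1261 + 15 *sqrt(105) / 2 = -1184.15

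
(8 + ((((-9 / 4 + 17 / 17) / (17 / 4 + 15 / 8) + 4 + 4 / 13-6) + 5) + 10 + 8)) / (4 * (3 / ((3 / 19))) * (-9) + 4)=-18539 / 433160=-0.04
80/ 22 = 40/ 11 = 3.64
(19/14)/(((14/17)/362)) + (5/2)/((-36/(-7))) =2106383/3528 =597.05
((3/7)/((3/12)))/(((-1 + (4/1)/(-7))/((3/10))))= -18/55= -0.33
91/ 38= 2.39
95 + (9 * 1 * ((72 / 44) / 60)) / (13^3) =22958677 / 241670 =95.00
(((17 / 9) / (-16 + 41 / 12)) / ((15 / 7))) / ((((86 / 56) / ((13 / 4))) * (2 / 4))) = -86632 / 292185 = -0.30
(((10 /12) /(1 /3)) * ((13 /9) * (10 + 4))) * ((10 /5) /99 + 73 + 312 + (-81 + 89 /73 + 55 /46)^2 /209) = 4000903251554755 /190894180356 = 20958.75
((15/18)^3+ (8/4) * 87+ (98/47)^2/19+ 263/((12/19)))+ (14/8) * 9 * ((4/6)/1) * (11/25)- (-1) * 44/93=4189692884423/7025945400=596.32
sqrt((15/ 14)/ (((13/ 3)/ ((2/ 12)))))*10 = 5*sqrt(1365)/ 91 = 2.03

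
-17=-17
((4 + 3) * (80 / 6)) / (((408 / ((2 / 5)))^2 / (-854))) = -2989 / 39015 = -0.08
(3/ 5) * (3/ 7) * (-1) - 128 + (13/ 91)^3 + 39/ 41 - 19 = -10287296/ 70315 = -146.30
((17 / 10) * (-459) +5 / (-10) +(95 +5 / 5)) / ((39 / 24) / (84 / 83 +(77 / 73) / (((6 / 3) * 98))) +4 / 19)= -22458502208 / 59284415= -378.83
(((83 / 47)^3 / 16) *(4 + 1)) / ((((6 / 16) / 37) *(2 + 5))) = 105780595 / 4360566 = 24.26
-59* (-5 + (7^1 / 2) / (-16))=9853 / 32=307.91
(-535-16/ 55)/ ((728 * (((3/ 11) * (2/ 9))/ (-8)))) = 88323/ 910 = 97.06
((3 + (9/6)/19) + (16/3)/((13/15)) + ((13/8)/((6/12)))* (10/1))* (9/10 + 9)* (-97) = -49493862/1235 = -40076.00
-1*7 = -7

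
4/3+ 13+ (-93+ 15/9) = -77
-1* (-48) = 48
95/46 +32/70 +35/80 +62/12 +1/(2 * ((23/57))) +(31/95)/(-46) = 6870683/734160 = 9.36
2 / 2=1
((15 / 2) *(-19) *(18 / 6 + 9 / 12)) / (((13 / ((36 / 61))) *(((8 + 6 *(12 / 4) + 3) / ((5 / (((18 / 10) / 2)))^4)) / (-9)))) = 1484375000 / 206973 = 7171.83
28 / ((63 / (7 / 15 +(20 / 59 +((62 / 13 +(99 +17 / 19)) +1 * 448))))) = 483942764 / 1967355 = 245.99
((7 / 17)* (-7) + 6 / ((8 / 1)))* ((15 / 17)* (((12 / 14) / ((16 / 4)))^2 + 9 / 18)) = -232725 / 226576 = -1.03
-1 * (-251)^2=-63001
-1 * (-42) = 42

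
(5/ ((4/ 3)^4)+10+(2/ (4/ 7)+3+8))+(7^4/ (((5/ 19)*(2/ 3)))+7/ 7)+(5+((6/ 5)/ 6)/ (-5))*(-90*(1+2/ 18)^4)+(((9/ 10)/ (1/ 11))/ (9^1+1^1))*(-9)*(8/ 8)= 60762385349/ 4665600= 13023.49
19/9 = 2.11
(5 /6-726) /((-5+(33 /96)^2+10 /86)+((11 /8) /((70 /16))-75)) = 3352706560 /367331829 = 9.13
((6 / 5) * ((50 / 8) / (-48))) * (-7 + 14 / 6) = 35 / 48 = 0.73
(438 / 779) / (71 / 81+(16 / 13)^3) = 77945166 / 379967377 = 0.21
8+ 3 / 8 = 67 / 8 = 8.38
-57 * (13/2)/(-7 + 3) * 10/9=1235/12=102.92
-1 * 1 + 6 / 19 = -13 / 19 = -0.68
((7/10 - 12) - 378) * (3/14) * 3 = -35037/140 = -250.26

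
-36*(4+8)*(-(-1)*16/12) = -576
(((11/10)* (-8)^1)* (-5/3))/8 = 11/6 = 1.83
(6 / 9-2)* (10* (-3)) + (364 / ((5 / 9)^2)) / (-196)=5947 / 175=33.98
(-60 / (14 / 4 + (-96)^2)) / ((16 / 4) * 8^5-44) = -10 / 201335441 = -0.00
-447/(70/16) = -3576/35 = -102.17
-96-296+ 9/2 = -775/2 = -387.50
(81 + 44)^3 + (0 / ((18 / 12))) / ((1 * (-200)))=1953125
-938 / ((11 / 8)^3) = -480256 / 1331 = -360.82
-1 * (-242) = 242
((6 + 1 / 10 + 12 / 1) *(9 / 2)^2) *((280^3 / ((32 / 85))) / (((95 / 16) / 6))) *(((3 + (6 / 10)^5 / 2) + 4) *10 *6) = 4332541116629376 / 475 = 9121139192903.95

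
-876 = -876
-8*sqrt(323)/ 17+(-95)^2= 9025 -8*sqrt(323)/ 17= 9016.54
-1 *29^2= -841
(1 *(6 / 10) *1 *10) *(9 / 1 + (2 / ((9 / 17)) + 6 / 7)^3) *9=54295022 / 9261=5862.76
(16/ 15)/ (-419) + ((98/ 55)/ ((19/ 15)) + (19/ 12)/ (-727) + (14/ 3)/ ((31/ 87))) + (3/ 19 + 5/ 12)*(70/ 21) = 5830987700749/ 355245772860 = 16.41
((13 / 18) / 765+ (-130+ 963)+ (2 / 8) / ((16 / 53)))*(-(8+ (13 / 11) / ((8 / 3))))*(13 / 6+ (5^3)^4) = -399890484500554877869 / 232657920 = -1718791625492.72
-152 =-152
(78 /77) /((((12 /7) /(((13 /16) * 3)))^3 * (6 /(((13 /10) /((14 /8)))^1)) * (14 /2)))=371293 /7208960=0.05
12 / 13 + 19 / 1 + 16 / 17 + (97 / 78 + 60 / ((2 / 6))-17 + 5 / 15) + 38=7597 / 34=223.44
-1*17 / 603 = -17 / 603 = -0.03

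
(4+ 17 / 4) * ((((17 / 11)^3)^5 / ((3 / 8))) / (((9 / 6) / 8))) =80401.65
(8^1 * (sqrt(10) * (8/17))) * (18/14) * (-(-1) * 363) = 209088 * sqrt(10)/119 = 5556.25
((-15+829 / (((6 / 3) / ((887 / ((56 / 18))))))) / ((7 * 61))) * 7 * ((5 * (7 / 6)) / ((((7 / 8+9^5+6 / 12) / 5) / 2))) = 55142225 / 28816583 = 1.91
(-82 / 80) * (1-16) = 123 / 8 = 15.38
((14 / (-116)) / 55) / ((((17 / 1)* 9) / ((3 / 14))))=-1 / 325380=-0.00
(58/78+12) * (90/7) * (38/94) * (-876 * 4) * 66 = -15317928.12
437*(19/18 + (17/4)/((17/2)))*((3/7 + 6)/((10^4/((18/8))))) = 3933/4000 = 0.98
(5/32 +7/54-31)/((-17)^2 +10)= -26537/258336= -0.10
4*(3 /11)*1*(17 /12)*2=3.09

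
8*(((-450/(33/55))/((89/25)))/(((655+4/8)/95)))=-500000/2047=-244.26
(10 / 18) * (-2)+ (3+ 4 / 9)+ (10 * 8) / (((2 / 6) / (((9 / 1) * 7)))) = 45367 / 3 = 15122.33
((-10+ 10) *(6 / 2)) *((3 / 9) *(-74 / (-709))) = 0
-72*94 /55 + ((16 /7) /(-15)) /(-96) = -852757 /6930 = -123.05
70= 70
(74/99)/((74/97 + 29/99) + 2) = 7178/29345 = 0.24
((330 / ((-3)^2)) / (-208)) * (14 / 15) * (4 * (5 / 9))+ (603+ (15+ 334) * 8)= 3574550 / 1053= 3394.63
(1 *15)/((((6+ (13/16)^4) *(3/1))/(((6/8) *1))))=245760/421777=0.58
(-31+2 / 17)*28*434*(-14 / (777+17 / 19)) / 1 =84851340 / 12563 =6754.07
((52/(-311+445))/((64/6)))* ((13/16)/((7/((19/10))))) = 9633/1200640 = 0.01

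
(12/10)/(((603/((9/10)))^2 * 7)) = 3/7855750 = 0.00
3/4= 0.75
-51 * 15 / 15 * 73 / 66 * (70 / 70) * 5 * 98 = -304045 / 11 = -27640.45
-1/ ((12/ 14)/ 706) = -2471/ 3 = -823.67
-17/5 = -3.40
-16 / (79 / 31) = -496 / 79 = -6.28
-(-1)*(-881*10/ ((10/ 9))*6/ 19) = -47574/ 19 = -2503.89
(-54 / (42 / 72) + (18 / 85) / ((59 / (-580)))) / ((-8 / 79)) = 6562530 / 7021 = 934.70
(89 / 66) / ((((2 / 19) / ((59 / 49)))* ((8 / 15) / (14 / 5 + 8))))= 2693763 / 8624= 312.36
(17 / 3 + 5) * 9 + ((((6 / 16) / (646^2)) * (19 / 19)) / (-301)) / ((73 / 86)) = 81887414781 / 852993904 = 96.00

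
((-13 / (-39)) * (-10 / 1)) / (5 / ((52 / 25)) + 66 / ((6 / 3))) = -0.09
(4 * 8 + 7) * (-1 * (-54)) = 2106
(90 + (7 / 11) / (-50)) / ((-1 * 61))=-49493 / 33550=-1.48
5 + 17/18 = 107/18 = 5.94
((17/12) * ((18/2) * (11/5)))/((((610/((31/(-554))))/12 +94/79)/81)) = -333855027/133311460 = -2.50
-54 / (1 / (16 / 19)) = -864 / 19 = -45.47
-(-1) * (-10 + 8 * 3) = 14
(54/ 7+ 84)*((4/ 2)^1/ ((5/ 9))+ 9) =5778/ 5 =1155.60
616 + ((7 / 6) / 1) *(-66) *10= -154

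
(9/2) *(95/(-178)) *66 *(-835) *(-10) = -117797625/89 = -1323568.82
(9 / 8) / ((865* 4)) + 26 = 719689 / 27680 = 26.00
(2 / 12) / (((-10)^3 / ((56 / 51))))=-7 / 38250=-0.00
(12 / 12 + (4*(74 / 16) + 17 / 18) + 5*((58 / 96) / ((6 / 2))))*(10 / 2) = 15445 / 144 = 107.26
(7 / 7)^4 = 1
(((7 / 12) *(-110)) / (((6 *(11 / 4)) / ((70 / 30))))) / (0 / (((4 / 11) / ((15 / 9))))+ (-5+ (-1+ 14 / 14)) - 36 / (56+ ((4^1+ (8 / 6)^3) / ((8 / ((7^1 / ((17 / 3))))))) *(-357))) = 433895 / 233253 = 1.86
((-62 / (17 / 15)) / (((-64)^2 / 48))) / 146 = -1395 / 317696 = -0.00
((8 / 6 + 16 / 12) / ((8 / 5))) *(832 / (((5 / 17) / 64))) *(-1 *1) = -905216 / 3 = -301738.67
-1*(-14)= 14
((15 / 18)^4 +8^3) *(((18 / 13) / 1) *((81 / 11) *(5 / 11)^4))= 3735995625 / 16749304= 223.05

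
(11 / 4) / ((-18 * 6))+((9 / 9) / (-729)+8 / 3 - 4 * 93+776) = 4743047 / 11664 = 406.64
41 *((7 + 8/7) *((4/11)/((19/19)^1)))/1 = 9348/77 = 121.40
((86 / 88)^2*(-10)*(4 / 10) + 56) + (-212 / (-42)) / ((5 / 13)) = 3318727 / 50820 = 65.30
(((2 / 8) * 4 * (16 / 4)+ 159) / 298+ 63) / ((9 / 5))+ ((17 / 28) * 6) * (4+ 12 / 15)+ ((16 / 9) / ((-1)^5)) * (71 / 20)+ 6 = 985231 / 18774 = 52.48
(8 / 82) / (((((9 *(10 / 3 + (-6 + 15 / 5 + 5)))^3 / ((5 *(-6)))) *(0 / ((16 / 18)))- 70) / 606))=-1212 / 1435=-0.84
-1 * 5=-5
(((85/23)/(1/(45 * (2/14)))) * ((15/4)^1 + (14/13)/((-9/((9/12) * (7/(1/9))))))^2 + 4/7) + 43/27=1037634803/11754288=88.28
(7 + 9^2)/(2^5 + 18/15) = 220/83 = 2.65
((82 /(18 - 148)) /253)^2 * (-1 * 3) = -5043 /270438025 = -0.00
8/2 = 4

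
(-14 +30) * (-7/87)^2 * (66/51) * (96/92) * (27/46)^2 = 8382528/173951599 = 0.05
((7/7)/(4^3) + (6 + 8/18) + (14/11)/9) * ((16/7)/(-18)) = -41827/49896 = -0.84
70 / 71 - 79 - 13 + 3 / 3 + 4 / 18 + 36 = -34373 / 639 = -53.79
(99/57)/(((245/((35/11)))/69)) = 207/133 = 1.56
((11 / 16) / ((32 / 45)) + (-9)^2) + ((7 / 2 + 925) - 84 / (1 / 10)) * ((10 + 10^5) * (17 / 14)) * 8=308152705929 / 3584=85980107.68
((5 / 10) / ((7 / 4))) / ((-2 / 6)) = -6 / 7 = -0.86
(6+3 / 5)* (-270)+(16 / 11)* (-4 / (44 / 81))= -216918 / 121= -1792.71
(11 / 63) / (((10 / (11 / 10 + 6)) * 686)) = 781 / 4321800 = 0.00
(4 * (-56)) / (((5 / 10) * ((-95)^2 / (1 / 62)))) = -224 / 279775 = -0.00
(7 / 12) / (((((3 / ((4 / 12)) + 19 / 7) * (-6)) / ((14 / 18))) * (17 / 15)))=-1715 / 301104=-0.01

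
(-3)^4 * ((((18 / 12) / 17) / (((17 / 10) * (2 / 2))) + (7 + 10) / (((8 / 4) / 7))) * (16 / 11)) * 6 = 133828848 / 3179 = 42097.78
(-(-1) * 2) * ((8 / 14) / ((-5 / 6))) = -48 / 35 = -1.37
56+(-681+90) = -535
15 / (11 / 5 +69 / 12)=1.89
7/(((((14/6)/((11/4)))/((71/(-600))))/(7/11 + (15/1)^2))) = -88111/400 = -220.28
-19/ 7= -2.71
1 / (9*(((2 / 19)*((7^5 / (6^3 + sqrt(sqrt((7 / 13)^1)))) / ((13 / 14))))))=19*13^(3 / 4)*7^(1 / 4) / 4235364 + 1482 / 117649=0.01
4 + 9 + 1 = 14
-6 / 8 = -3 / 4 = -0.75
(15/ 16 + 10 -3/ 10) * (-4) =-851/ 20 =-42.55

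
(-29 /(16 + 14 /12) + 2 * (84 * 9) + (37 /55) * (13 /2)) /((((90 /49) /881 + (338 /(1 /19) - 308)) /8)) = 740838879347 /373798447935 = 1.98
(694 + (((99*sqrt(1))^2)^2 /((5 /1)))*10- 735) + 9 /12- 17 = 768476579 /4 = 192119144.75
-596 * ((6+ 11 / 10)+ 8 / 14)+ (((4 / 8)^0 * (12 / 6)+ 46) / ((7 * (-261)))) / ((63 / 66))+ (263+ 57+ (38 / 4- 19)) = -545028679 / 127890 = -4261.70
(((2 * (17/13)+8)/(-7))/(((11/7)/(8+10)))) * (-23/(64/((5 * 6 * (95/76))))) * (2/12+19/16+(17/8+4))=128189925/73216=1750.85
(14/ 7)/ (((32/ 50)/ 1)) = 25/ 8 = 3.12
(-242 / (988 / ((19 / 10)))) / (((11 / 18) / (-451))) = 44649 / 130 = 343.45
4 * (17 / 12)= 17 / 3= 5.67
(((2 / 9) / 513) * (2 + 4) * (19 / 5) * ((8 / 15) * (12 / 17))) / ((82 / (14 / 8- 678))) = -8656 / 282285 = -0.03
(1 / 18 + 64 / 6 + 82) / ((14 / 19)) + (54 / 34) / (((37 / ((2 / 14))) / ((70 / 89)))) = 1775281531 / 14107212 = 125.84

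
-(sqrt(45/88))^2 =-0.51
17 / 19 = 0.89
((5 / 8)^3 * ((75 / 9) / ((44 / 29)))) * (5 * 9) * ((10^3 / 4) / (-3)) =-56640625 / 11264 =-5028.46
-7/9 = -0.78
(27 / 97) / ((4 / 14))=189 / 194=0.97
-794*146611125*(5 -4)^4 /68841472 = -58204616625 /34420736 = -1690.98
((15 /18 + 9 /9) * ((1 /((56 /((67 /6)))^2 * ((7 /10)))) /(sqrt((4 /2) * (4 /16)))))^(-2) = 2810384252928 /60957141025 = 46.10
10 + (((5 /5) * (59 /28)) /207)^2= 335939641 /33593616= 10.00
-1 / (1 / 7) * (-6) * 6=252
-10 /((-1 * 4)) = 5 /2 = 2.50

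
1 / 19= 0.05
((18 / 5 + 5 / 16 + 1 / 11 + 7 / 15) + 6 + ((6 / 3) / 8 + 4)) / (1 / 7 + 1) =272027 / 21120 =12.88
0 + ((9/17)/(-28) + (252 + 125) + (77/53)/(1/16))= 10096911/25228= 400.23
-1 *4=-4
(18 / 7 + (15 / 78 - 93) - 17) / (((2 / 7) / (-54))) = 526959 / 26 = 20267.65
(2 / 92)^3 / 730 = 0.00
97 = 97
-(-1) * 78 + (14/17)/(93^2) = 78.00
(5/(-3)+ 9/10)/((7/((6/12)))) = -23/420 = -0.05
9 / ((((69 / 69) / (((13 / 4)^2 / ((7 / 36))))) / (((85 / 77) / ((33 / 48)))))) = 4654260 / 5929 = 785.00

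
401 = 401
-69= -69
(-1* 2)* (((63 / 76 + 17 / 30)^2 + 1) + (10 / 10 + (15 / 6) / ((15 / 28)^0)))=-8379481 / 649800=-12.90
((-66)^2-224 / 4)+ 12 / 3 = 4304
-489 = -489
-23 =-23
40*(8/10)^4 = 2048/125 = 16.38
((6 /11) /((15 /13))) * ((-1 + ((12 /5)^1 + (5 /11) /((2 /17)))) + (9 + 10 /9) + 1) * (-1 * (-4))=842972 /27225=30.96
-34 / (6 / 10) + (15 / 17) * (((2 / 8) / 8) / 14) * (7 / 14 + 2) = -2589215 / 45696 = -56.66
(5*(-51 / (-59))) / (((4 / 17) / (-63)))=-273105 / 236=-1157.22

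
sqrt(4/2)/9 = sqrt(2)/9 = 0.16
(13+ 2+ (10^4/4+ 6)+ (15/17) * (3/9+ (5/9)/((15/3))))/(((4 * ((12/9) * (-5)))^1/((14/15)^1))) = -900137/10200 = -88.25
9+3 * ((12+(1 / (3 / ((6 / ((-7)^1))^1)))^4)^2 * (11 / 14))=14075566599 / 40353607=348.81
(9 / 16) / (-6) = -0.09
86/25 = 3.44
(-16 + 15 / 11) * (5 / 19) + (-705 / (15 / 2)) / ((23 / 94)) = -1865239 / 4807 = -388.03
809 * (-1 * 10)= -8090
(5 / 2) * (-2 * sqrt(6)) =-5 * sqrt(6) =-12.25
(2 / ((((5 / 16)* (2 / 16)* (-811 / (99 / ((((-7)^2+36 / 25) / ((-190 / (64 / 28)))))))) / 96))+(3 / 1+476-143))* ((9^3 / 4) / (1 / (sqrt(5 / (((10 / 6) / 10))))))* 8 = 1975361175648* sqrt(30) / 1022671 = 10579647.56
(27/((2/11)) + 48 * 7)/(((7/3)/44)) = 63954/7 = 9136.29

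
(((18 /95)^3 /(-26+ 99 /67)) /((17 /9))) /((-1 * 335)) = 52488 /119736705625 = 0.00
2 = 2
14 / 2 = 7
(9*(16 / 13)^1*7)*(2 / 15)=672 / 65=10.34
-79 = -79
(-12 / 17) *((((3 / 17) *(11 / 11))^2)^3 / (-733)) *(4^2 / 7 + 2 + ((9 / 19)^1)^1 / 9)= 5047596 / 40003506892097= 0.00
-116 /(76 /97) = -2813 /19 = -148.05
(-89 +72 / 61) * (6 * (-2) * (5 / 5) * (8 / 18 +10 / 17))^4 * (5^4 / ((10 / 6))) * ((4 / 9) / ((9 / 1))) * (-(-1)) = -427326635862016000 / 11142286047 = -38351791.91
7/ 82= 0.09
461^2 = 212521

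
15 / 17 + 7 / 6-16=-1423 / 102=-13.95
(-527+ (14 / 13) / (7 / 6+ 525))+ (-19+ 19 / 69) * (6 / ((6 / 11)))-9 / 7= -2079283702 / 2831829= -734.25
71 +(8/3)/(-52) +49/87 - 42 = 11126/377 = 29.51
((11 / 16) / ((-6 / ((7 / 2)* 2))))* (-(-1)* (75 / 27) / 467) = -1925 / 403488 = -0.00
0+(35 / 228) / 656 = 35 / 149568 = 0.00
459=459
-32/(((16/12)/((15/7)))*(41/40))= -14400/287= -50.17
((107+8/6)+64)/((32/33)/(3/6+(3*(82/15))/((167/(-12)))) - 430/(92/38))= -148197533/153963185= -0.96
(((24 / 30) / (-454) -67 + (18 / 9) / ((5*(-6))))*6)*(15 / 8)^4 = -144514125 / 29056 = -4973.64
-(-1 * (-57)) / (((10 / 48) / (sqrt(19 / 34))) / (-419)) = 286596 * sqrt(646) / 85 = 85697.36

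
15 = 15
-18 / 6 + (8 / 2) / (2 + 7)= -23 / 9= -2.56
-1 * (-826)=826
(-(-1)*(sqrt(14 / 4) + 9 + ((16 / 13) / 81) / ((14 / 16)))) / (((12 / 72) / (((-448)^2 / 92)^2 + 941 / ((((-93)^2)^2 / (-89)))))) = 188331891159202955*sqrt(14) / 13190650443 + 25035711619357485619970 / 97228284415353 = 310916309.17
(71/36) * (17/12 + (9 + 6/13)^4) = 15808.10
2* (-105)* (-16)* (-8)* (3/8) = -10080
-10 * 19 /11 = -17.27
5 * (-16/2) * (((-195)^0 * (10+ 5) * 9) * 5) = -27000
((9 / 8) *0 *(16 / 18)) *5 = 0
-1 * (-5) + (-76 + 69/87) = -2036/29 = -70.21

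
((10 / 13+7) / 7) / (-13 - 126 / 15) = -505 / 9737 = -0.05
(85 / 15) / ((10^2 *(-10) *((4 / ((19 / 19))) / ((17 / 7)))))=-289 / 84000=-0.00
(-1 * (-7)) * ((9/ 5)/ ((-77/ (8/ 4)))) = -18/ 55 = -0.33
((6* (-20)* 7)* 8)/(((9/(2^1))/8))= -35840/3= -11946.67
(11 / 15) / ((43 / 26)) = 286 / 645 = 0.44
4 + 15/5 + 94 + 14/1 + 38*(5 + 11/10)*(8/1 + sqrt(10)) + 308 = 1159*sqrt(10)/5 + 11387/5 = 3010.42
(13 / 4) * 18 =117 / 2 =58.50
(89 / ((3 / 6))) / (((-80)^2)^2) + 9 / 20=9216089 / 20480000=0.45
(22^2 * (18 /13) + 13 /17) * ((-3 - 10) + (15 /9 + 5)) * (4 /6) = -2832.77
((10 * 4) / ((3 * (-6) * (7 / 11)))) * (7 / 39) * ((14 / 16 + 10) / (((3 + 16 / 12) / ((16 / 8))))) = -1595 / 507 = -3.15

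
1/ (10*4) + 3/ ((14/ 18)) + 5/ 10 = 1227/ 280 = 4.38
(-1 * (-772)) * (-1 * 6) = -4632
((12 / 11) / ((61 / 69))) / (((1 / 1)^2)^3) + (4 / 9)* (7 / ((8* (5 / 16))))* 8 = 337868 / 30195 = 11.19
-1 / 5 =-0.20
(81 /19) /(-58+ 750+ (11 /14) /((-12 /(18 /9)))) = 6804 /1104223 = 0.01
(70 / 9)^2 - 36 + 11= 35.49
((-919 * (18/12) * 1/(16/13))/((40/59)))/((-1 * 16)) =2114619/20480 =103.25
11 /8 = 1.38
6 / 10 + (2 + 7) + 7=83 / 5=16.60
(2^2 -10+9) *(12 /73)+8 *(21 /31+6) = 122004 /2263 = 53.91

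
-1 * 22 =-22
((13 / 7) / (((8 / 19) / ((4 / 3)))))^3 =15069223 / 74088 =203.40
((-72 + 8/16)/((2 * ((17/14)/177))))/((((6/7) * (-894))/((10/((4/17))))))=2067065/7152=289.02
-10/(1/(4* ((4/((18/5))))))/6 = -200/27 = -7.41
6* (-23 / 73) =-1.89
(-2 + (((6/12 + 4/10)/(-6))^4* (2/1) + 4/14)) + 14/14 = -399433/560000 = -0.71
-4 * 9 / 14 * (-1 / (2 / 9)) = 81 / 7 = 11.57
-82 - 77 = -159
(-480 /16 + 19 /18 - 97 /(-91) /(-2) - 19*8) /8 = -74315 /3276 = -22.68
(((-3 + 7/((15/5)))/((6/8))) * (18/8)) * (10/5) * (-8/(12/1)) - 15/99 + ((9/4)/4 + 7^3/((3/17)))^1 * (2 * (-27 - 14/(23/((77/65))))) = -14180814433/131560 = -107789.71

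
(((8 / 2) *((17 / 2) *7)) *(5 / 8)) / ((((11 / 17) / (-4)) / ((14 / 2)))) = -70805 / 11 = -6436.82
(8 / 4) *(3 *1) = 6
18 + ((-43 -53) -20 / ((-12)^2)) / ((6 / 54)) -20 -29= -896.25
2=2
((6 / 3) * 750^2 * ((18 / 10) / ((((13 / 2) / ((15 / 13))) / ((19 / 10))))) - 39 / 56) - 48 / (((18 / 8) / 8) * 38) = 368433801529 / 539448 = 682982.98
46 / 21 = 2.19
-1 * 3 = -3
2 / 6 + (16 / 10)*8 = 197 / 15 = 13.13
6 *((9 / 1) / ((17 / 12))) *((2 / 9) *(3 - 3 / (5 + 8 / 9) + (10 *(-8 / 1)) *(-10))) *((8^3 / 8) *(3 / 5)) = 1175924736 / 4505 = 261026.58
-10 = -10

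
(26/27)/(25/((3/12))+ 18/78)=0.01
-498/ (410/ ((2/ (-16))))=249/ 1640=0.15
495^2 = 245025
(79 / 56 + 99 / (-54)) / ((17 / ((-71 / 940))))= 5041 / 2684640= 0.00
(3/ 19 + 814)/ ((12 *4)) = 15469/ 912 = 16.96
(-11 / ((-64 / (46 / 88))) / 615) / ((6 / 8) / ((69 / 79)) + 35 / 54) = 4761 / 49108160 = 0.00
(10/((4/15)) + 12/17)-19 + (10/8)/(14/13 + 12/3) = 87301/4488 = 19.45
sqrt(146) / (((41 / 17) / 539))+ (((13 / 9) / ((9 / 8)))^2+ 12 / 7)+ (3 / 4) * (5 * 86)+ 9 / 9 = 30023657 / 91854+ 9163 * sqrt(146) / 41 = 3027.28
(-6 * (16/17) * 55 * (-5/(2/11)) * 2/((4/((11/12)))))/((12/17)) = 33275/6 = 5545.83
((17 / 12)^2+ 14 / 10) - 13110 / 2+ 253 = -4534987 / 720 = -6298.59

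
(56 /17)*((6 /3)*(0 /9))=0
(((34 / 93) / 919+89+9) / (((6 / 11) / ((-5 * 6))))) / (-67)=460669000 / 5726289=80.45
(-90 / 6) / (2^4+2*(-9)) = 15 / 2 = 7.50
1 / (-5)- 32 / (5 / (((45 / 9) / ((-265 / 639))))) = 4079 / 53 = 76.96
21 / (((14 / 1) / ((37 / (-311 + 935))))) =37 / 416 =0.09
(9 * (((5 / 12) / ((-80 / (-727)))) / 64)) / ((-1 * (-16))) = 2181 / 65536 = 0.03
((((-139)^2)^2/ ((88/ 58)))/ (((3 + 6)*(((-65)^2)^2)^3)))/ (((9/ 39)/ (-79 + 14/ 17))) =-4795798473727/ 2945513616371358398437500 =-0.00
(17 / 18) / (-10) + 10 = 1783 / 180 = 9.91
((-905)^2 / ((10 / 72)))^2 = 34774373120400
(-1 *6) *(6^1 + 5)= -66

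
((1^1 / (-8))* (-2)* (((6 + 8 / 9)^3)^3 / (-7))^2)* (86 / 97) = 3939933311462137745530463238619136 / 713399801566636822113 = 5522756388227.17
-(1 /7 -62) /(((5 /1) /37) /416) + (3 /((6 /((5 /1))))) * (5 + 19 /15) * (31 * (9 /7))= 6686591 /35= 191045.46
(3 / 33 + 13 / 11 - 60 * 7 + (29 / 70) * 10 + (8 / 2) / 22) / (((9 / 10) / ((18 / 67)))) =-638180 / 5159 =-123.70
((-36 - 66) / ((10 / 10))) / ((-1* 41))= 102 / 41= 2.49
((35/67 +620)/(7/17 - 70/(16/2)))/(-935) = 33260/417879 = 0.08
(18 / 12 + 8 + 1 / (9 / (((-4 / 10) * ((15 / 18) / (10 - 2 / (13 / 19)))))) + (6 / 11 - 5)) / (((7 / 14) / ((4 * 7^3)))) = 94475234 / 6831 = 13830.37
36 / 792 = 1 / 22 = 0.05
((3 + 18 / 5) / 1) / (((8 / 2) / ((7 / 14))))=33 / 40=0.82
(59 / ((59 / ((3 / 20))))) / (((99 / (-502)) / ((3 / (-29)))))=251 / 3190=0.08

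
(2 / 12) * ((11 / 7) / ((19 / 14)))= 0.19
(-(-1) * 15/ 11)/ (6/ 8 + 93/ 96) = 96/ 121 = 0.79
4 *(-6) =-24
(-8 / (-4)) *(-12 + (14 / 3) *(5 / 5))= -44 / 3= -14.67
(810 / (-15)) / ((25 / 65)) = -702 / 5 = -140.40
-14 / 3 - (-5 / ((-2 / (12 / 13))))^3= -111758 / 6591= -16.96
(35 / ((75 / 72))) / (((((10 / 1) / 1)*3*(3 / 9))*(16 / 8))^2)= 21 / 250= 0.08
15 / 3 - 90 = -85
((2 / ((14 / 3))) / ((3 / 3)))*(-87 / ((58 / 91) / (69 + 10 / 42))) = -4050.43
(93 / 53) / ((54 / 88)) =1364 / 477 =2.86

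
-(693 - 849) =156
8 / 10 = 4 / 5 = 0.80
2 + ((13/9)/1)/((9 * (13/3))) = 55/27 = 2.04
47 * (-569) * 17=-454631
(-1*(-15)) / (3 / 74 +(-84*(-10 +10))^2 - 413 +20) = -0.04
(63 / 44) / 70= 9 / 440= 0.02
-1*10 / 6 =-5 / 3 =-1.67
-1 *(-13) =13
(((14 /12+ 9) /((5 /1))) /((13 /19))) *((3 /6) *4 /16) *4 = 1159 /780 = 1.49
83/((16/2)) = 83/8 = 10.38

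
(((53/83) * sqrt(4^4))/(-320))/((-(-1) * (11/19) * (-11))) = 0.01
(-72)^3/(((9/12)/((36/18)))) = -995328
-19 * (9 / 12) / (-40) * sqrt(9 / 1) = 171 / 160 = 1.07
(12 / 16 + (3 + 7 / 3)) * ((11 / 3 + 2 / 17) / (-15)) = -14089 / 9180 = -1.53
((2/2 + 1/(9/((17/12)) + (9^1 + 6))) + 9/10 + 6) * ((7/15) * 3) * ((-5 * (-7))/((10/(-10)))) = -1413503/3630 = -389.39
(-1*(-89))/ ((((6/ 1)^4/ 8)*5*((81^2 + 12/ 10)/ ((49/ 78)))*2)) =4361/ 829199592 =0.00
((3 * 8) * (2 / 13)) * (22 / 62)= 528 / 403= 1.31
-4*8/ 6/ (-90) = 8/ 135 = 0.06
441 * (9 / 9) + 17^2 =730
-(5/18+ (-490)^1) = 8815/18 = 489.72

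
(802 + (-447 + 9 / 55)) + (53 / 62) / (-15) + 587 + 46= 10108331 / 10230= 988.11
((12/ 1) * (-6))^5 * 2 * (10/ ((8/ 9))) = -43535646720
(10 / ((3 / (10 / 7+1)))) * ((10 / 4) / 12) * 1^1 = 425 / 252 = 1.69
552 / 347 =1.59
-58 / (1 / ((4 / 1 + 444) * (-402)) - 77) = 10445568 / 13867393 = 0.75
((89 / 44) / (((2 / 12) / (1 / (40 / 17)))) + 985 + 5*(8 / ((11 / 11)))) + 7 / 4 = 908079 / 880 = 1031.91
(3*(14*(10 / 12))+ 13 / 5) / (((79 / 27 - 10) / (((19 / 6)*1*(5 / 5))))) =-16074 / 955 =-16.83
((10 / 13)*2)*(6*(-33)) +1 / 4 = -15827 / 52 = -304.37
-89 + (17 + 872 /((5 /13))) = 10976 /5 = 2195.20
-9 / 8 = -1.12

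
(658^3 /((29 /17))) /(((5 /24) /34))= 3951998408064 /145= 27255161434.92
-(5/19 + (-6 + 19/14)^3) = 5204155/52136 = 99.82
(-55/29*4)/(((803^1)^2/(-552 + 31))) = 10420/1699951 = 0.01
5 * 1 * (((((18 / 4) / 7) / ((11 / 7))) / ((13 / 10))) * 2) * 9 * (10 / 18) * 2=4500 / 143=31.47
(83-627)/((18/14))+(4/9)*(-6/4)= -3814/9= -423.78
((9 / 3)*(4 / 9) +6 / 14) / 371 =37 / 7791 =0.00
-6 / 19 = -0.32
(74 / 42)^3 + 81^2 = 60812074 / 9261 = 6566.47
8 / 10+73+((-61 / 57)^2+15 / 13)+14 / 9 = 1822167 / 23465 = 77.65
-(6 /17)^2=-36 /289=-0.12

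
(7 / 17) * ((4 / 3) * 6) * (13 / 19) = 728 / 323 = 2.25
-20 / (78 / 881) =-8810 / 39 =-225.90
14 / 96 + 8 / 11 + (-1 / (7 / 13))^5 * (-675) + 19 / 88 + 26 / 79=10454971375271 / 701053584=14913.23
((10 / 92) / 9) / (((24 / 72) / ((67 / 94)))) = 0.03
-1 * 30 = -30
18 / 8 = 9 / 4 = 2.25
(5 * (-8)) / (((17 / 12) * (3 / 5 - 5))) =1200 / 187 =6.42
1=1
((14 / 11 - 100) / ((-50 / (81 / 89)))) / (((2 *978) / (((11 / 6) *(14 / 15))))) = 11403 / 7253500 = 0.00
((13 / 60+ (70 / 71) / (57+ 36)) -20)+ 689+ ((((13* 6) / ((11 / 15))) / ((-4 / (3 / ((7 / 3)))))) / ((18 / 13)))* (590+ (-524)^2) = -69081619633669 / 10168620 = -6793608.14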